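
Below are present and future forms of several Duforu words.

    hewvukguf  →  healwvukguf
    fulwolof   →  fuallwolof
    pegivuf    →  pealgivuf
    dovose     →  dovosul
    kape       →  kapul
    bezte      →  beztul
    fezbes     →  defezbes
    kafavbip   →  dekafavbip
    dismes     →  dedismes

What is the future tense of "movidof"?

dovose and fezbes both have last vowel 'e' yet inflect differently (dovosul, defezbes), so the last vowel is not what conditions the rule; the final letter is.
"movidof" ends in -f. The stems ending in -f (hewvukguf → healwvukguf, fulwolof → fuallwolof, pegivuf → pealgivuf) insert -al- after the first vowel.
So movidof → moalvidof.

moalvidof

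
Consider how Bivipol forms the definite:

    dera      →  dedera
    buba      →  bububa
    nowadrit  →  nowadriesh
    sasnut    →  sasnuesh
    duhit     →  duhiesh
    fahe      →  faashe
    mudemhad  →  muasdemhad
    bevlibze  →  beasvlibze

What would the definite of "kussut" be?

dera and mudemhad both have last vowel 'a' yet inflect differently (dedera, muasdemhad), so the last vowel is not what conditions the rule; the final letter is.
"kussut" ends in -t. The stems ending in -t (nowadrit → nowadriesh, sasnut → sasnuesh, duhit → duhiesh) drop the final letter and add -esh.
So kussut → kussuesh.

kussuesh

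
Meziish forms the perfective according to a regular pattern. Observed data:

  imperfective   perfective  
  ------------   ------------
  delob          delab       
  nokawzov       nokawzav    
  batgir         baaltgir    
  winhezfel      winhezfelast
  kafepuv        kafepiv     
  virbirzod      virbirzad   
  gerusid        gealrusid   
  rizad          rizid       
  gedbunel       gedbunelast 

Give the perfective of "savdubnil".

"savdubnil" has last vowel 'i'. The stems whose last vowel is 'i' (gerusid → gealrusid, batgir → baaltgir) insert -al- after the first vowel.
So savdubnil → saalvdubnil.

saalvdubnil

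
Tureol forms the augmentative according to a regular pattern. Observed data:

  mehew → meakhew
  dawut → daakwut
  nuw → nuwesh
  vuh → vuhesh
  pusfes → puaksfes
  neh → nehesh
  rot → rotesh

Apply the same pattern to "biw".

"biw" has 1 vowel. The stems with 1 vowel (neh → nehesh, rot → rotesh, nuw → nuwesh) add -esh.
So biw → biwesh.

biwesh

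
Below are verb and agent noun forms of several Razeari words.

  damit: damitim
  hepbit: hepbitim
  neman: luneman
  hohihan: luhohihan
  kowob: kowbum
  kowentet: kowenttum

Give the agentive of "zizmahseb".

zizmahsbum

damit and kowentet both end in -t yet inflect differently (damitim, kowenttum), so the final letter is not what conditions the rule; the last vowel is.
"zizmahseb" has last vowel 'e'. The one such stem in the data (kowentet → kowenttum) deletes the last vowel and adds -um (as does kowob), so the same rule applies.
So zizmahseb → zizmahsbum.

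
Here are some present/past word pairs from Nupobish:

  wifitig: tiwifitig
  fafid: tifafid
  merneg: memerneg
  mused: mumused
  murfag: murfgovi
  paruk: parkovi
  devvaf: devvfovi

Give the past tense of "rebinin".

"rebinin" has last vowel 'i'. The stems whose last vowel is 'i' (wifitig → tiwifitig, fafid → tifafid) add the prefix ti-.
So rebinin → tirebinin.

tirebinin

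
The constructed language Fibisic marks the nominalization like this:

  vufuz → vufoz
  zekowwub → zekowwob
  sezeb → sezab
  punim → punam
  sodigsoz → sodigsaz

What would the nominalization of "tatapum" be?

tatapom

zekowwub and sezeb both end in -b yet inflect differently (zekowwob, sezab), so the final letter is not what conditions the rule; the last vowel is.
"tatapum" has last vowel 'u'. The stems whose last vowel is 'u' (vufuz → vufoz, zekowwub → zekowwob) change the last vowel to 'o'.
So tatapum → tatapom.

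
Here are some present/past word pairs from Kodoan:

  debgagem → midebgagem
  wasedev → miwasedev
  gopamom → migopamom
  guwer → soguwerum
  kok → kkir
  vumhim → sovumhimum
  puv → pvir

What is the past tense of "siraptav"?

vumhim and gopamom both end in -m yet inflect differently (sovumhimum, migopamom), so the final letter is not what conditions the rule; the number of vowels is.
"siraptav" has 3 vowels. The stems with 3 vowels (gopamom → migopamom, debgagem → midebgagem, wasedev → miwasedev) add the prefix mi-.
So siraptav → misiraptav.

misiraptav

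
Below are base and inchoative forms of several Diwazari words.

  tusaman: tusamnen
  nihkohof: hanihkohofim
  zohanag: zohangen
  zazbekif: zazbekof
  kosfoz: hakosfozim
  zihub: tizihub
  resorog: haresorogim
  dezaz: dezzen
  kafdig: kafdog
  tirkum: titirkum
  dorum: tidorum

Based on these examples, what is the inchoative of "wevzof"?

hawevzofim

"wevzof" has last vowel 'o'. The stems whose last vowel is 'o' (kosfoz → hakosfozim, resorog → haresorogim, nihkohof → hanihkohofim) add ha- … -im around the stem.
So wevzof → hawevzofim.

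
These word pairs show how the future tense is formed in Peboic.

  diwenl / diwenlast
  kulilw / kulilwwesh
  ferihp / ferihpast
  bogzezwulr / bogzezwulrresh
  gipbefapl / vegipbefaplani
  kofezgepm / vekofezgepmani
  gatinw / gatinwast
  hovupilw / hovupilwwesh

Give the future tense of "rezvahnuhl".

rezvahnuhlast

"rezvahnuhl" has second-to-last letter 'h'. The one such stem in the data (ferihp → ferihpast) adds -ast, so the same rule applies.
The other patterns: stems whose second-to-last letter is 'l' double the final consonant and add -esh; stems whose second-to-last letter is 'p' add ve- … -ani around the stem.
So rezvahnuhl → rezvahnuhlast.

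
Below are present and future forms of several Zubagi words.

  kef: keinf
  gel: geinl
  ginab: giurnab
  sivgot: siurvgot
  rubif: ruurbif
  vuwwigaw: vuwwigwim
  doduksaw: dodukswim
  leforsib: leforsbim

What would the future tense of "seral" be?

seurral

kef and rubif both end in -f yet inflect differently (keinf, ruurbif), so the final letter is not what conditions the rule; the number of vowels is.
"seral" has 2 vowels. The stems with 2 vowels (ginab → giurnab, sivgot → siurvgot, rubif → ruurbif) insert -ur- after the first vowel.
The other patterns: stems with 1 vowel insert -in- after the first vowel; stems with 3 vowels delete the last vowel and add -im.
So seral → seurral.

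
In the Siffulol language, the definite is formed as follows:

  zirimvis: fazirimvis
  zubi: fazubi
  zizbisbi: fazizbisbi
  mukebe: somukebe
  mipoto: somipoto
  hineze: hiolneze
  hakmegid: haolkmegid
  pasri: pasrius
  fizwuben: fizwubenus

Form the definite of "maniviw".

"maniviw" begins with m-. The stems beginning with m- (mukebe → somukebe, mipoto → somipoto) add the prefix so-.
The other patterns: stems beginning with z- add the prefix fa-; stems beginning with h- insert -ol- after the first vowel; stems beginning with f- or p- add -us.
So maniviw → somaniviw.

somaniviw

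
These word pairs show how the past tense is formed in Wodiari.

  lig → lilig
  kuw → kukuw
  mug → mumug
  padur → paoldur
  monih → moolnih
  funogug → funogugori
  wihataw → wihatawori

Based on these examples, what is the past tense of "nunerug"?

nunerugori

lig and funogug both end in -g yet inflect differently (lilig, funogugori), so the final letter is not what conditions the rule; the number of vowels is.
"nunerug" has 3 vowels. The stems with 3 vowels (funogug → funogugori, wihataw → wihatawori) add -ori.
The other patterns: stems with 1 vowel repeat the first consonant+vowel as a prefix; stems with 2 vowels insert -ol- after the first vowel.
So nunerug → nunerugori.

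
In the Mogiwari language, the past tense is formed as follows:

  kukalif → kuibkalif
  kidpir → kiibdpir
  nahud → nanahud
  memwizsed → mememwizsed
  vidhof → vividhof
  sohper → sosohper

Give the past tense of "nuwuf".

nunuwuf

"nuwuf" has last vowel 'u'. The one such stem in the data (nahud → nanahud) repeats the first consonant+vowel as a prefix (as do memwizsed, vidhof), so the same rule applies.
The other pattern: stems whose last vowel is 'i' insert -ib- after the first vowel.
So nuwuf → nunuwuf.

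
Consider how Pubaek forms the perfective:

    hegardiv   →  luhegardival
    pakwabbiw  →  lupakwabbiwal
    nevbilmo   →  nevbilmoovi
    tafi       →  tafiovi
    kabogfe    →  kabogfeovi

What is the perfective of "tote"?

toteovi

"tote" ends in a vowel. The stems ending in a vowel (nevbilmo → nevbilmoovi, tafi → tafiovi, kabogfe → kabogfeovi) add -ovi.
The other pattern: stems ending in a consonant add lu- … -al around the stem.
So tote → toteovi.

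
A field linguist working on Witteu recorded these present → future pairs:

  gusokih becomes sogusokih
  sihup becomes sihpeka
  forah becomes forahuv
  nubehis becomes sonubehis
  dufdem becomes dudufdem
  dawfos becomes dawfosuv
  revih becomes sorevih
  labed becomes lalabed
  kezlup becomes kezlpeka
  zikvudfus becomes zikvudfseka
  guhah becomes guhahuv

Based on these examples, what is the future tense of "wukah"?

wukahuv

nubehis and zikvudfus both end in -s yet inflect differently (sonubehis, zikvudfseka), so the final letter is not what conditions the rule; the last vowel is.
"wukah" has last vowel 'a'. The stems whose last vowel is 'a' (forah → forahuv, guhah → guhahuv) add -uv.
The other patterns: stems whose last vowel is 'i' add the prefix so-; stems whose last vowel is 'e' repeat the first consonant+vowel as a prefix; stems whose last vowel is 'u' delete the last vowel and add -eka.
So wukah → wukahuv.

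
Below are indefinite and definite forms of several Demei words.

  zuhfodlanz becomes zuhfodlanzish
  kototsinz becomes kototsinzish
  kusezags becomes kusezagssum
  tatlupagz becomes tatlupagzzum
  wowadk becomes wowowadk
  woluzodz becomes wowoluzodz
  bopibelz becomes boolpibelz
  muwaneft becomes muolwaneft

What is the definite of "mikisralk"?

miolkisralk

zuhfodlanz and tatlupagz both end in -z yet inflect differently (zuhfodlanzish, tatlupagzzum), so the final letter is not what conditions the rule; the second-to-last letter is.
"mikisralk" has second-to-last letter 'l'. The one such stem in the data (bopibelz → boolpibelz) inserts -ol- after the first vowel (as does muwaneft), so the same rule applies.
The other patterns: stems whose second-to-last letter is 'n' add -ish; stems whose second-to-last letter is 'g' double the final consonant and add -um; stems whose second-to-last letter is 'd' repeat the first consonant+vowel as a prefix.
So mikisralk → miolkisralk.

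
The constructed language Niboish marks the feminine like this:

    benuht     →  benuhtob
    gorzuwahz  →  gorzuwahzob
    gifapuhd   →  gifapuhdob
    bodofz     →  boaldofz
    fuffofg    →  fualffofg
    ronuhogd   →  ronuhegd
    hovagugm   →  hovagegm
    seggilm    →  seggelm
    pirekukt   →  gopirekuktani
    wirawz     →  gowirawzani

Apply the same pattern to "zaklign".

zaklegn

gorzuwahz and bodofz both end in -z yet inflect differently (gorzuwahzob, boaldofz), so the final letter is not what conditions the rule; the second-to-last letter is.
"zaklign" has second-to-last letter 'g'. The stems whose second-to-last letter is 'g' (ronuhogd → ronuhegd, hovagugm → hovagegm) change the last vowel to 'e'.
So zaklign → zaklegn.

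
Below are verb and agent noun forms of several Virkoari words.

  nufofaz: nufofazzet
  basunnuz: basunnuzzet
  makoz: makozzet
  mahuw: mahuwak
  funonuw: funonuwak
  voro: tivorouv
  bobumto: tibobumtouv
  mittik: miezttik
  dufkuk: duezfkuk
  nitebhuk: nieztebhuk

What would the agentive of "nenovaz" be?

nenovazzet

basunnuz and mahuw both have last vowel 'u' yet inflect differently (basunnuzzet, mahuwak), so the last vowel is not what conditions the rule; the final letter is.
"nenovaz" ends in -z. The stems ending in -z (nufofaz → nufofazzet, basunnuz → basunnuzzet, makoz → makozzet) double the final consonant and add -et.
So nenovaz → nenovazzet.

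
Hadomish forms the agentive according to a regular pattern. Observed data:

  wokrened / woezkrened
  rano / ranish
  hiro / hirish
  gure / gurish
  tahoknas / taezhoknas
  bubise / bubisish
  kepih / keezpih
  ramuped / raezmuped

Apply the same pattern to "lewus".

leezwus

"lewus" ends in a consonant. The stems ending in a consonant (wokrened → woezkrened, tahoknas → taezhoknas, ramuped → raezmuped) insert -ez- after the first vowel.
The other pattern: stems ending in a vowel drop the final letter and add -ish.
So lewus → leezwus.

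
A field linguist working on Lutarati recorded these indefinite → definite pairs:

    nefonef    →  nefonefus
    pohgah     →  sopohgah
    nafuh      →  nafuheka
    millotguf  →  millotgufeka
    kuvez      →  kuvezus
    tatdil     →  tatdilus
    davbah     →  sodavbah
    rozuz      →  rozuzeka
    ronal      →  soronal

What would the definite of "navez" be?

navezus

pohgah and nafuh both end in -h yet inflect differently (sopohgah, nafuheka), so the final letter is not what conditions the rule; the last vowel is.
"navez" has last vowel 'e'. The stems whose last vowel is 'e' (nefonef → nefonefus, kuvez → kuvezus) add -us.
The other patterns: stems whose last vowel is 'a' add the prefix so-; stems whose last vowel is 'u' add -eka.
So navez → navezus.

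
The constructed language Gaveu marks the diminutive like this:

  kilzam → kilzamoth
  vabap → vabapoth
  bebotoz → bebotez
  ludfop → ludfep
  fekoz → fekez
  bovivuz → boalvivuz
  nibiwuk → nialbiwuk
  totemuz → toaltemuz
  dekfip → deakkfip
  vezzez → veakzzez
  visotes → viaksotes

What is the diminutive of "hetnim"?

heaktnim

vabap and ludfop both end in -p yet inflect differently (vabapoth, ludfep), so the final letter is not what conditions the rule; the last vowel is.
"hetnim" has last vowel 'i'. The one such stem in the data (dekfip → deakkfip) inserts -ak- after the first vowel (as do vezzez, visotes), so the same rule applies.
So hetnim → heaktnim.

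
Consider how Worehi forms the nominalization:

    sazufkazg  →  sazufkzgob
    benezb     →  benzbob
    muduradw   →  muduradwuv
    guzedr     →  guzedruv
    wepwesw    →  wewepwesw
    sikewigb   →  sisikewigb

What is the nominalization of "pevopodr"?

muduradw and wepwesw both end in -w yet inflect differently (muduradwuv, wewepwesw), so the final letter is not what conditions the rule; the second-to-last letter is.
"pevopodr" has second-to-last letter 'd'. The stems whose second-to-last letter is 'd' (muduradw → muduradwuv, guzedr → guzedruv) add -uv.
So pevopodr → pevopodruv.

pevopodruv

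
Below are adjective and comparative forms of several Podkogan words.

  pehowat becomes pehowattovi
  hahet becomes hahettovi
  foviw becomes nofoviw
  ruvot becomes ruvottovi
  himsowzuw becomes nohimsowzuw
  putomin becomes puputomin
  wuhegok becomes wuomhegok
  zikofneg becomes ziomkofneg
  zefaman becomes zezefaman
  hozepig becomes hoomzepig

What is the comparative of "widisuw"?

pehowat and zefaman both have last vowel 'a' yet inflect differently (pehowattovi, zezefaman), so the last vowel is not what conditions the rule; the final letter is.
"widisuw" ends in -w. The stems ending in -w (himsowzuw → nohimsowzuw, foviw → nofoviw) add the prefix no-.
So widisuw → nowidisuw.

nowidisuw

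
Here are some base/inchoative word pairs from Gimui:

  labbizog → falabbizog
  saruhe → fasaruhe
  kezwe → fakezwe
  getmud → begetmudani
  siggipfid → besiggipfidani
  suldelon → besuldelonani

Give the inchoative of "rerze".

labbizog and suldelon both have last vowel 'o' yet inflect differently (falabbizog, besuldelonani), so the last vowel is not what conditions the rule; the final letter is.
"rerze" ends in -e. The stems ending in -e (saruhe → fasaruhe, kezwe → fakezwe) add the prefix fa-.
So rerze → farerze.

farerze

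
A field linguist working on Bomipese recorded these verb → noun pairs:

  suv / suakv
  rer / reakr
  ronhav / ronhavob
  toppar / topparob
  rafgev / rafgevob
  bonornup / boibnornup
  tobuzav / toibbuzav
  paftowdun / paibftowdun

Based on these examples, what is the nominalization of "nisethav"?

niibsethav

suv and ronhav both end in -v yet inflect differently (suakv, ronhavob), so the final letter is not what conditions the rule; the number of vowels is.
"nisethav" has 3 vowels. The stems with 3 vowels (bonornup → boibnornup, tobuzav → toibbuzav, paftowdun → paibftowdun) insert -ib- after the first vowel.
So nisethav → niibsethav.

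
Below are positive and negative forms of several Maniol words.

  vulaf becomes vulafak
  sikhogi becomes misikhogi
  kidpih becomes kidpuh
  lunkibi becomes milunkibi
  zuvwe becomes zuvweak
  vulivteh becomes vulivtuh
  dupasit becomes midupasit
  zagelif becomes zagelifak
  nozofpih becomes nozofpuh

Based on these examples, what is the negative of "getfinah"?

getfinuh

"getfinah" ends in -h. The stems ending in -h (kidpih → kidpuh, nozofpih → nozofpuh, vulivteh → vulivtuh) change the last vowel to 'u'.
The other patterns: stems ending in -e or -f add -ak; stems ending in -i or -t add the prefix mi-.
So getfinah → getfinuh.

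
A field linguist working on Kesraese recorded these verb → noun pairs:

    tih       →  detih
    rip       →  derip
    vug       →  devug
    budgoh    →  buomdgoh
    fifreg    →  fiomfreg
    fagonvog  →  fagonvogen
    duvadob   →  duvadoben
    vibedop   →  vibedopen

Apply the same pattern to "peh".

depeh

tih and budgoh both end in -h yet inflect differently (detih, buomdgoh), so the final letter is not what conditions the rule; the number of vowels is.
"peh" has 1 vowel. The stems with 1 vowel (tih → detih, rip → derip, vug → devug) add the prefix de-.
The other patterns: stems with 2 vowels insert -om- after the first vowel; stems with 3 vowels add -en.
So peh → depeh.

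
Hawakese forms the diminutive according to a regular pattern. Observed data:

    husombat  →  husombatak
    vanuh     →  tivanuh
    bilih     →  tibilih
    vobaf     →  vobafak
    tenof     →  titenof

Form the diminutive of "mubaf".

vobaf and tenof both end in -f yet inflect differently (vobafak, titenof), so the final letter is not what conditions the rule; the last vowel is.
"mubaf" has last vowel 'a'. The stems whose last vowel is 'a' (husombat → husombatak, vobaf → vobafak) add -ak.
So mubaf → mubafak.

mubafak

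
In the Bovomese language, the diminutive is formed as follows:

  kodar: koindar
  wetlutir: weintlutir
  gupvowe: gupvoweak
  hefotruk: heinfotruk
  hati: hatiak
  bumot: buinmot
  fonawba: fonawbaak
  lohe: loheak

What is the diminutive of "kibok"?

kiinbok

wetlutir and hati both have last vowel 'i' yet inflect differently (weintlutir, hatiak), so the last vowel is not what conditions the rule; whether the stem ends in a vowel or a consonant is.
"kibok" ends in a consonant. The stems ending in a consonant (hefotruk → heinfotruk, bumot → buinmot, wetlutir → weintlutir) insert -in- after the first vowel.
So kibok → kiinbok.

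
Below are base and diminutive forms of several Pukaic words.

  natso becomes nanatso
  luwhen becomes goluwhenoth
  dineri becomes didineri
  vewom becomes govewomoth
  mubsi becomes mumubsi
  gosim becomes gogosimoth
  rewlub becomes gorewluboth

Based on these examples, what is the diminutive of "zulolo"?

zuzulolo

mubsi and gosim both have last vowel 'i' yet inflect differently (mumubsi, gogosimoth), so the last vowel is not what conditions the rule; whether the stem ends in a vowel or a consonant is.
"zulolo" ends in a vowel. The stems ending in a vowel (mubsi → mumubsi, natso → nanatso, dineri → didineri) repeat the first consonant+vowel as a prefix.
The other pattern: stems ending in a consonant add go- … -oth around the stem.
So zulolo → zuzulolo.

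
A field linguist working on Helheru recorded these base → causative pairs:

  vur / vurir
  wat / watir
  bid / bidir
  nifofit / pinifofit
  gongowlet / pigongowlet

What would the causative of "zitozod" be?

wat and nifofit both end in -t yet inflect differently (watir, pinifofit), so the final letter is not what conditions the rule; the number of vowels is.
"zitozod" has 3 vowels. The stems with 3 vowels (nifofit → pinifofit, gongowlet → pigongowlet) add the prefix pi-.
The other pattern: stems with 1 vowel add -ir.
So zitozod → pizitozod.

pizitozod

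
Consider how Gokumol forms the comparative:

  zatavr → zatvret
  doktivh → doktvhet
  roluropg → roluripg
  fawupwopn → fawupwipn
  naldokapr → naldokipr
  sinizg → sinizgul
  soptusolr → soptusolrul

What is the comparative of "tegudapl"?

tegudipl

zatavr and naldokapr both end in -r yet inflect differently (zatvret, naldokipr), so the final letter is not what conditions the rule; the second-to-last letter is.
"tegudapl" has second-to-last letter 'p'. The stems whose second-to-last letter is 'p' (roluropg → roluripg, fawupwopn → fawupwipn, naldokapr → naldokipr) change the last vowel to 'i'.
So tegudapl → tegudipl.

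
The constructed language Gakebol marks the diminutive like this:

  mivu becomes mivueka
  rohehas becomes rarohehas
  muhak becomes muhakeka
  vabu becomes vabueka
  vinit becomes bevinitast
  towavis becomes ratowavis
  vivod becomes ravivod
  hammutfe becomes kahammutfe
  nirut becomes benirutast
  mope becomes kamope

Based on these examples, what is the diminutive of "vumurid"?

towavis and vinit both have last vowel 'i' yet inflect differently (ratowavis, bevinitast), so the last vowel is not what conditions the rule; the final letter is.
"vumurid" ends in -d. The one such stem in the data (vivod → ravivod) adds the prefix ra-, so the same rule applies.
The other patterns: stems ending in -t add be- … -ast around the stem; stems ending in -e add the prefix ka-; stems ending in -k or -u add -eka.
So vumurid → ravumurid.

ravumurid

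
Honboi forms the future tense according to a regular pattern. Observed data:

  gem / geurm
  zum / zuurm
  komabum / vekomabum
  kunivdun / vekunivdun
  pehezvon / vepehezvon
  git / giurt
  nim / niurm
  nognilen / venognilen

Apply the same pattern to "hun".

huurn

"hun" has 1 vowel. The stems with 1 vowel (nim → niurm, git → giurt, zum → zuurm) insert -ur- after the first vowel.
The other pattern: stems with 3 vowels add the prefix ve-.
So hun → huurn.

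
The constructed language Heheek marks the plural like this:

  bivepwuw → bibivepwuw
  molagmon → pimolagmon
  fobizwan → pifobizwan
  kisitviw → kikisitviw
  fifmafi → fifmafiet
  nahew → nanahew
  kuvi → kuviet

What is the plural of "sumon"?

kuvi and kisitviw both have last vowel 'i' yet inflect differently (kuviet, kikisitviw), so the last vowel is not what conditions the rule; the final letter is.
"sumon" ends in -n. The stems ending in -n (molagmon → pimolagmon, fobizwan → pifobizwan) add the prefix pi-.
So sumon → pisumon.

pisumon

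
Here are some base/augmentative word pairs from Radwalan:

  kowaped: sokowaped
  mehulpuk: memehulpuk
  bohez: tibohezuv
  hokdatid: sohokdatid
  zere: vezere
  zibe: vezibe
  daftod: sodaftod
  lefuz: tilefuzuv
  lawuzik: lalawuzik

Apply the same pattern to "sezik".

lawuzik and hokdatid both have last vowel 'i' yet inflect differently (lalawuzik, sohokdatid), so the last vowel is not what conditions the rule; the final letter is.
"sezik" ends in -k. The stems ending in -k (lawuzik → lalawuzik, mehulpuk → memehulpuk) repeat the first consonant+vowel as a prefix.
So sezik → sesezik.

sesezik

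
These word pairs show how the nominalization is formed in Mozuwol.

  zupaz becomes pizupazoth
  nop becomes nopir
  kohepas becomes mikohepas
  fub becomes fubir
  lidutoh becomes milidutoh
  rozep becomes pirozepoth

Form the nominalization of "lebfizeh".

milebfizeh

"lebfizeh" has 3 vowels. The stems with 3 vowels (kohepas → mikohepas, lidutoh → milidutoh) add the prefix mi-.
The other patterns: stems with 1 vowel add -ir; stems with 2 vowels add pi- … -oth around the stem.
So lebfizeh → milebfizeh.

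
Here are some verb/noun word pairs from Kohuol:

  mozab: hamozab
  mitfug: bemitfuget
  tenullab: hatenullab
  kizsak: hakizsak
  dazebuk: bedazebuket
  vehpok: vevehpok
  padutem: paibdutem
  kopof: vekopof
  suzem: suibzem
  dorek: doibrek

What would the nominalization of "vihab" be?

dorek and dazebuk both end in -k yet inflect differently (doibrek, bedazebuket), so the final letter is not what conditions the rule; the last vowel is.
"vihab" has last vowel 'a'. The stems whose last vowel is 'a' (mozab → hamozab, kizsak → hakizsak, tenullab → hatenullab) add the prefix ha-.
So vihab → havihab.

havihab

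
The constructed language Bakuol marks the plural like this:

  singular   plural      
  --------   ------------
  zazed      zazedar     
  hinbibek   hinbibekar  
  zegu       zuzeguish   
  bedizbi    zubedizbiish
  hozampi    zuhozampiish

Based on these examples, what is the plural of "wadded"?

waddedar

zazed and zegu both begin with z- yet inflect differently (zazedar, zuzeguish), so the first letter is not what conditions the rule; whether the stem ends in a vowel or a consonant is.
"wadded" ends in a consonant. The stems ending in a consonant (zazed → zazedar, hinbibek → hinbibekar) add -ar.
The other pattern: stems ending in a vowel add zu- … -ish around the stem.
So wadded → waddedar.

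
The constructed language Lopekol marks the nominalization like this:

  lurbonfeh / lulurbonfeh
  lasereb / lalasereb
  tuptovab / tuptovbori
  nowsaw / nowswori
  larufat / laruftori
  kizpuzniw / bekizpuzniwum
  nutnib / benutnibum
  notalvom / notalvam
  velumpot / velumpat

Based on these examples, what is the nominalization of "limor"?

"limor" has last vowel 'o'. The stems whose last vowel is 'o' (notalvom → notalvam, velumpot → velumpat) change the last vowel to 'a'.
The other patterns: stems whose last vowel is 'e' repeat the first consonant+vowel as a prefix; stems whose last vowel is 'a' delete the last vowel and add -ori; stems whose last vowel is 'i' add be- … -um around the stem.
So limor → limar.

limar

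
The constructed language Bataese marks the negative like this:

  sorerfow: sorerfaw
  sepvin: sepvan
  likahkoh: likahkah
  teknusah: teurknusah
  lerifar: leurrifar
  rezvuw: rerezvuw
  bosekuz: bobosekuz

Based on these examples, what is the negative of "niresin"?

niresan

"niresin" has last vowel 'i'. The one such stem in the data (sepvin → sepvan) changes the last vowel to 'a' (as do sorerfow, likahkoh), so the same rule applies.
The other patterns: stems whose last vowel is 'a' insert -ur- after the first vowel; stems whose last vowel is 'u' repeat the first consonant+vowel as a prefix.
So niresin → niresan.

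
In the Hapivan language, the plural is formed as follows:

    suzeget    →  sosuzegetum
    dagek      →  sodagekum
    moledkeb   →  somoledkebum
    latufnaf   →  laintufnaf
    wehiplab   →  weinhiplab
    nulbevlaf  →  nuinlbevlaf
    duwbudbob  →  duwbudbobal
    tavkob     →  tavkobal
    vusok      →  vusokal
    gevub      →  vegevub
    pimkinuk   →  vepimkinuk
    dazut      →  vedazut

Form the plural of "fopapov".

"fopapov" has last vowel 'o'. The stems whose last vowel is 'o' (duwbudbob → duwbudbobal, tavkob → tavkobal, vusok → vusokal) add -al.
The other patterns: stems whose last vowel is 'e' add so- … -um around the stem; stems whose last vowel is 'a' insert -in- after the first vowel; stems whose last vowel is 'u' add the prefix ve-.
So fopapov → fopapoval.

fopapoval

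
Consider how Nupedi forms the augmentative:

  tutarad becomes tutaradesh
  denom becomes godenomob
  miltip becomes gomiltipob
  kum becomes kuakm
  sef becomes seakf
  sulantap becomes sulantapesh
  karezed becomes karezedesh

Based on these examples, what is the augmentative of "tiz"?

kum and denom both end in -m yet inflect differently (kuakm, godenomob), so the final letter is not what conditions the rule; the number of vowels is.
"tiz" has 1 vowel. The stems with 1 vowel (kum → kuakm, sef → seakf) insert -ak- after the first vowel.
The other patterns: stems with 2 vowels add go- … -ob around the stem; stems with 3 vowels add -esh.
So tiz → tiakz.

tiakz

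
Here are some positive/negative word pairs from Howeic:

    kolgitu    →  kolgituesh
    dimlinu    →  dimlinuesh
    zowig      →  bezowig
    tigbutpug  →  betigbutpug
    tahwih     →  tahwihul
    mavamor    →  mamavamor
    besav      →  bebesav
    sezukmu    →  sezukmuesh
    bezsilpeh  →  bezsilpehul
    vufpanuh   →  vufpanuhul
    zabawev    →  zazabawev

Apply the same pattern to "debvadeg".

vufpanuh and sezukmu both have last vowel 'u' yet inflect differently (vufpanuhul, sezukmuesh), so the last vowel is not what conditions the rule; the final letter is.
"debvadeg" ends in -g. The stems ending in -g (tigbutpug → betigbutpug, zowig → bezowig) add the prefix be-.
The other patterns: stems ending in -h add -ul; stems ending in -u add -esh; stems ending in -r or -v repeat the first consonant+vowel as a prefix.
So debvadeg → bedebvadeg.

bedebvadeg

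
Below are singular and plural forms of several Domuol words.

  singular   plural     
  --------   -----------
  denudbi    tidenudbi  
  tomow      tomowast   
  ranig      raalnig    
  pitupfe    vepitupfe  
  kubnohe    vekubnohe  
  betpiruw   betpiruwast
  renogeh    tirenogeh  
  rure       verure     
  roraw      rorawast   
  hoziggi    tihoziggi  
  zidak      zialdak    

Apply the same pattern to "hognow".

hognowast

kubnohe and renogeh both have last vowel 'e' yet inflect differently (vekubnohe, tirenogeh), so the last vowel is not what conditions the rule; the final letter is.
"hognow" ends in -w. The stems ending in -w (betpiruw → betpiruwast, tomow → tomowast, roraw → rorawast) add -ast.
So hognow → hognowast.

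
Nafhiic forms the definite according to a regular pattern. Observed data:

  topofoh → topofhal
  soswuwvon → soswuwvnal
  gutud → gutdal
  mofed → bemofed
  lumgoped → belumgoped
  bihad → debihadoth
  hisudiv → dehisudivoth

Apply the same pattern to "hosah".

dehosahoth

gutud and mofed both end in -d yet inflect differently (gutdal, bemofed), so the final letter is not what conditions the rule; the last vowel is.
"hosah" has last vowel 'a'. The one such stem in the data (bihad → debihadoth) adds de- … -oth around the stem, so the same rule applies.
The other patterns: stems whose last vowel is 'o' or 'u' delete the last vowel and add -al; stems whose last vowel is 'e' add the prefix be-.
So hosah → dehosahoth.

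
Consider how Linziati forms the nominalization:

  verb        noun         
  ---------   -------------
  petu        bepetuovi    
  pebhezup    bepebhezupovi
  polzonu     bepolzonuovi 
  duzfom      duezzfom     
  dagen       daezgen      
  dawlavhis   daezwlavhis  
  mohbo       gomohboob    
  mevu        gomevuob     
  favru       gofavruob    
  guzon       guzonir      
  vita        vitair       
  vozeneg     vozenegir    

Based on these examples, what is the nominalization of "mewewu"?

gomewewuob

petu and mevu both end in -u yet inflect differently (bepetuovi, gomevuob), so the final letter is not what conditions the rule; the first letter is.
"mewewu" begins with m-. The stems beginning with m- (mohbo → gomohboob, mevu → gomevuob) add go- … -ob around the stem.
So mewewu → gomewewuob.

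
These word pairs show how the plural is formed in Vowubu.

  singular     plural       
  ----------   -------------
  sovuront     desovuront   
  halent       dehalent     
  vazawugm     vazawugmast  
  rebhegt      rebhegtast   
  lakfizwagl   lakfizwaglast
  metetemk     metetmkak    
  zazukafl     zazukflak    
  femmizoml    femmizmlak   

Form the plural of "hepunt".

sovuront and rebhegt both end in -t yet inflect differently (desovuront, rebhegtast), so the final letter is not what conditions the rule; the second-to-last letter is.
"hepunt" has second-to-last letter 'n'. The stems whose second-to-last letter is 'n' (sovuront → desovuront, halent → dehalent) add the prefix de-.
The other patterns: stems whose second-to-last letter is 'g' add -ast; stems whose second-to-last letter is 'f' or 'm' delete the last vowel and add -ak.
So hepunt → dehepunt.

dehepunt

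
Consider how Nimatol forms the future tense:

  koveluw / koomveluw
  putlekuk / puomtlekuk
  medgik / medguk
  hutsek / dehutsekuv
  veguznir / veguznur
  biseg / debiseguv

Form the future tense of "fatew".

defatewuv

medgik and putlekuk both end in -k yet inflect differently (medguk, puomtlekuk), so the final letter is not what conditions the rule; the last vowel is.
"fatew" has last vowel 'e'. The stems whose last vowel is 'e' (hutsek → dehutsekuv, biseg → debiseguv) add de- … -uv around the stem.
So fatew → defatewuv.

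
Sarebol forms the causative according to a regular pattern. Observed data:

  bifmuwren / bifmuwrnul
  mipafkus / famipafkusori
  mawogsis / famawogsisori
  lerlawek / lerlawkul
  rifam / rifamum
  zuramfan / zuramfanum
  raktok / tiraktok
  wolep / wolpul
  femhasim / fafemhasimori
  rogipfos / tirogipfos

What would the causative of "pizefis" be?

fapizefisori

"pizefis" has last vowel 'i'. The stems whose last vowel is 'i' (femhasim → fafemhasimori, mawogsis → famawogsisori) add fa- … -ori around the stem.
So pizefis → fapizefisori.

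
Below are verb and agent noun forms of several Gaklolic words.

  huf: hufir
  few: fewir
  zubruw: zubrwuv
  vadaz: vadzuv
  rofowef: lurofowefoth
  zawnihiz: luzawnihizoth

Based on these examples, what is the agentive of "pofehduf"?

"pofehduf" has 3 vowels. The stems with 3 vowels (rofowef → lurofowefoth, zawnihiz → luzawnihizoth) add lu- … -oth around the stem.
The other patterns: stems with 1 vowel add -ir; stems with 2 vowels delete the last vowel and add -uv.
So pofehduf → lupofehdufoth.

lupofehdufoth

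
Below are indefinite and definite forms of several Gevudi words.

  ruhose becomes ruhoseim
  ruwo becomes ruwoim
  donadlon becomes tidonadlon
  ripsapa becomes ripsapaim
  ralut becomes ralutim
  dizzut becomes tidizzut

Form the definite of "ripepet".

ripepetim

dizzut and ralut both end in -t yet inflect differently (tidizzut, ralutim), so the final letter is not what conditions the rule; the first letter is.
"ripepet" begins with r-. The stems beginning with r- (ripsapa → ripsapaim, ruwo → ruwoim, ruhose → ruhoseim) add -im.
The other pattern: stems beginning with d- add the prefix ti-.
So ripepet → ripepetim.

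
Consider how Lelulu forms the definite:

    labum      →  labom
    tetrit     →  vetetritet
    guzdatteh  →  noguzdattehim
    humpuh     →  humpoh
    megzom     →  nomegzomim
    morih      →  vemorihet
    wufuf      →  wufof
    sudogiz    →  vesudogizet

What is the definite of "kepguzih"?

vekepguzihet

"kepguzih" has last vowel 'i'. The stems whose last vowel is 'i' (tetrit → vetetritet, sudogiz → vesudogizet, morih → vemorihet) add ve- … -et around the stem.
So kepguzih → vekepguzihet.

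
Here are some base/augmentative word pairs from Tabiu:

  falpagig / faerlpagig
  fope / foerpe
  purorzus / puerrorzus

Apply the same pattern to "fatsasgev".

Every pair shown (falpagig → faerlpagig, fope → foerpe, purorzus → puerrorzus) follows the same rule: insert -er- after the first vowel.
So fatsasgev → faertsasgev.

faertsasgev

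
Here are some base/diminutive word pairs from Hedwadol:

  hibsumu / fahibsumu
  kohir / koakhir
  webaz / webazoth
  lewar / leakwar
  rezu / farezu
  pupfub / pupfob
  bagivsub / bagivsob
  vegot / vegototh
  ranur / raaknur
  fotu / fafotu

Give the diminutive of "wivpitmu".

fawivpitmu

"wivpitmu" ends in -u. The stems ending in -u (hibsumu → fahibsumu, rezu → farezu, fotu → fafotu) add the prefix fa-.
So wivpitmu → fawivpitmu.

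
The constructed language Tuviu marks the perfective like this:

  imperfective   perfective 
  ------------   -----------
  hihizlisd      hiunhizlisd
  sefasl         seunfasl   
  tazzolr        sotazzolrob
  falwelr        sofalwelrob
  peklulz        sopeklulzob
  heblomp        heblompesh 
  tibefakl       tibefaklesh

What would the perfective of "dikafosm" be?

diunkafosm

sefasl and tibefakl both end in -l yet inflect differently (seunfasl, tibefaklesh), so the final letter is not what conditions the rule; the second-to-last letter is.
"dikafosm" has second-to-last letter 's'. The stems whose second-to-last letter is 's' (hihizlisd → hiunhizlisd, sefasl → seunfasl) insert -un- after the first vowel.
So dikafosm → diunkafosm.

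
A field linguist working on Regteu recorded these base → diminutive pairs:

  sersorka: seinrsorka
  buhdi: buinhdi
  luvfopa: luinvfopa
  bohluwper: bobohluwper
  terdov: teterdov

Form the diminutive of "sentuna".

buhdi and bohluwper both begin with b- yet inflect differently (buinhdi, bobohluwper), so the first letter is not what conditions the rule; whether the stem ends in a vowel or a consonant is.
"sentuna" ends in a vowel. The stems ending in a vowel (sersorka → seinrsorka, buhdi → buinhdi, luvfopa → luinvfopa) insert -in- after the first vowel.
The other pattern: stems ending in a consonant repeat the first consonant+vowel as a prefix.
So sentuna → seinntuna.

seinntuna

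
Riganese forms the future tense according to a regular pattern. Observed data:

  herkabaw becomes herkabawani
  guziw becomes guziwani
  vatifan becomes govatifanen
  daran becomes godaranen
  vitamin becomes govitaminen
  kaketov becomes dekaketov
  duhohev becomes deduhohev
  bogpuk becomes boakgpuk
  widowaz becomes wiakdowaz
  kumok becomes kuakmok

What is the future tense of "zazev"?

herkabaw and vatifan both have last vowel 'a' yet inflect differently (herkabawani, govatifanen), so the last vowel is not what conditions the rule; the final letter is.
"zazev" ends in -v. The stems ending in -v (kaketov → dekaketov, duhohev → deduhohev) add the prefix de-.
The other patterns: stems ending in -w add -ani; stems ending in -n add go- … -en around the stem; stems ending in -k or -z insert -ak- after the first vowel.
So zazev → dezazev.

dezazev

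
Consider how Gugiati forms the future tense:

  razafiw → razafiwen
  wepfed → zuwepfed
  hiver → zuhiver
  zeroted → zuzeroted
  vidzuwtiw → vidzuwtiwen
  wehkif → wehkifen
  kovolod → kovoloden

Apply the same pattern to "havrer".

zuhavrer

"havrer" has last vowel 'e'. The stems whose last vowel is 'e' (wepfed → zuwepfed, zeroted → zuzeroted, hiver → zuhiver) add the prefix zu-.
The other pattern: stems whose last vowel is 'i' or 'o' add -en.
So havrer → zuhavrer.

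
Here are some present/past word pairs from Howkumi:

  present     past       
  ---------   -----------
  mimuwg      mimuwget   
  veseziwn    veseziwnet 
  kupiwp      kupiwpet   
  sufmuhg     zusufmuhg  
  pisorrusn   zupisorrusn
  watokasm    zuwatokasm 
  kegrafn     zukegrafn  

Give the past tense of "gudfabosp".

"gudfabosp" has second-to-last letter 's'. The stems whose second-to-last letter is 's' (pisorrusn → zupisorrusn, watokasm → zuwatokasm) add the prefix zu-.
The other pattern: stems whose second-to-last letter is 'w' add -et.
So gudfabosp → zugudfabosp.

zugudfabosp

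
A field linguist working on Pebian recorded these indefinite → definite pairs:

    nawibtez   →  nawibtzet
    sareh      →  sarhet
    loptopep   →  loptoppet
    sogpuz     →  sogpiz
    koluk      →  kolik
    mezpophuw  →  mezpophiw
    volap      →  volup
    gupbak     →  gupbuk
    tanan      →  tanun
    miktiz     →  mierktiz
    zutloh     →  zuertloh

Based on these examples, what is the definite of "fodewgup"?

nawibtez and sogpuz both end in -z yet inflect differently (nawibtzet, sogpiz), so the final letter is not what conditions the rule; the last vowel is.
"fodewgup" has last vowel 'u'. The stems whose last vowel is 'u' (sogpuz → sogpiz, koluk → kolik, mezpophuw → mezpophiw) change the last vowel to 'i'.
So fodewgup → fodewgip.

fodewgip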